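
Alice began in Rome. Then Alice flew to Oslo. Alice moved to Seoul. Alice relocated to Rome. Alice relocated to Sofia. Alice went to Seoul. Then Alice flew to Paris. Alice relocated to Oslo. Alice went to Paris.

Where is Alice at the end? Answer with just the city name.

Answer: Paris

Derivation:
Tracking Alice's location:
Start: Alice is in Rome.
After move 1: Rome -> Oslo. Alice is in Oslo.
After move 2: Oslo -> Seoul. Alice is in Seoul.
After move 3: Seoul -> Rome. Alice is in Rome.
After move 4: Rome -> Sofia. Alice is in Sofia.
After move 5: Sofia -> Seoul. Alice is in Seoul.
After move 6: Seoul -> Paris. Alice is in Paris.
After move 7: Paris -> Oslo. Alice is in Oslo.
After move 8: Oslo -> Paris. Alice is in Paris.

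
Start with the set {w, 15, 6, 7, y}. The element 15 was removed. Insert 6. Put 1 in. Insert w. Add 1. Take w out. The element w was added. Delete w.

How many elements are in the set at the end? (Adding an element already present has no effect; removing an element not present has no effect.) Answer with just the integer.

Answer: 4

Derivation:
Tracking the set through each operation:
Start: {15, 6, 7, w, y}
Event 1 (remove 15): removed. Set: {6, 7, w, y}
Event 2 (add 6): already present, no change. Set: {6, 7, w, y}
Event 3 (add 1): added. Set: {1, 6, 7, w, y}
Event 4 (add w): already present, no change. Set: {1, 6, 7, w, y}
Event 5 (add 1): already present, no change. Set: {1, 6, 7, w, y}
Event 6 (remove w): removed. Set: {1, 6, 7, y}
Event 7 (add w): added. Set: {1, 6, 7, w, y}
Event 8 (remove w): removed. Set: {1, 6, 7, y}

Final set: {1, 6, 7, y} (size 4)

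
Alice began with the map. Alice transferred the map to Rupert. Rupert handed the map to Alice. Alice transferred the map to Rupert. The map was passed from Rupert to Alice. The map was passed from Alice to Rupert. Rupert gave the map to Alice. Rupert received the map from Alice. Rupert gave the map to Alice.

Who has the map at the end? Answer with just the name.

Tracking the map through each event:
Start: Alice has the map.
After event 1: Rupert has the map.
After event 2: Alice has the map.
After event 3: Rupert has the map.
After event 4: Alice has the map.
After event 5: Rupert has the map.
After event 6: Alice has the map.
After event 7: Rupert has the map.
After event 8: Alice has the map.

Answer: Alice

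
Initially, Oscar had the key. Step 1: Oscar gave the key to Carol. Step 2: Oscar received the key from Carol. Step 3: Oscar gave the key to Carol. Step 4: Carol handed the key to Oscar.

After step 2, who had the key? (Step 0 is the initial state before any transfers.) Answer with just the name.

Answer: Oscar

Derivation:
Tracking the key holder through step 2:
After step 0 (start): Oscar
After step 1: Carol
After step 2: Oscar

At step 2, the holder is Oscar.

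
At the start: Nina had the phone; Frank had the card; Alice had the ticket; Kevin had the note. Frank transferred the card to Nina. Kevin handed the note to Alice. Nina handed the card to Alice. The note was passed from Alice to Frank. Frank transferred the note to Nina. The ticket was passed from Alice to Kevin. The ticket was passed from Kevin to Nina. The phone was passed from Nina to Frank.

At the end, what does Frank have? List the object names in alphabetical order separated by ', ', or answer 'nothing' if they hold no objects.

Answer: phone

Derivation:
Tracking all object holders:
Start: phone:Nina, card:Frank, ticket:Alice, note:Kevin
Event 1 (give card: Frank -> Nina). State: phone:Nina, card:Nina, ticket:Alice, note:Kevin
Event 2 (give note: Kevin -> Alice). State: phone:Nina, card:Nina, ticket:Alice, note:Alice
Event 3 (give card: Nina -> Alice). State: phone:Nina, card:Alice, ticket:Alice, note:Alice
Event 4 (give note: Alice -> Frank). State: phone:Nina, card:Alice, ticket:Alice, note:Frank
Event 5 (give note: Frank -> Nina). State: phone:Nina, card:Alice, ticket:Alice, note:Nina
Event 6 (give ticket: Alice -> Kevin). State: phone:Nina, card:Alice, ticket:Kevin, note:Nina
Event 7 (give ticket: Kevin -> Nina). State: phone:Nina, card:Alice, ticket:Nina, note:Nina
Event 8 (give phone: Nina -> Frank). State: phone:Frank, card:Alice, ticket:Nina, note:Nina

Final state: phone:Frank, card:Alice, ticket:Nina, note:Nina
Frank holds: phone.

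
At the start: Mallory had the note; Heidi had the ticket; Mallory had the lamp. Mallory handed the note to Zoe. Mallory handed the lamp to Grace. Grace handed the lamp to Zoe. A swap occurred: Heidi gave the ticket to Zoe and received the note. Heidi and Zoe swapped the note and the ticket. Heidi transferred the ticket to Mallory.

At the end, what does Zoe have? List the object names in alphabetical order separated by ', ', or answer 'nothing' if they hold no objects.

Tracking all object holders:
Start: note:Mallory, ticket:Heidi, lamp:Mallory
Event 1 (give note: Mallory -> Zoe). State: note:Zoe, ticket:Heidi, lamp:Mallory
Event 2 (give lamp: Mallory -> Grace). State: note:Zoe, ticket:Heidi, lamp:Grace
Event 3 (give lamp: Grace -> Zoe). State: note:Zoe, ticket:Heidi, lamp:Zoe
Event 4 (swap ticket<->note: now ticket:Zoe, note:Heidi). State: note:Heidi, ticket:Zoe, lamp:Zoe
Event 5 (swap note<->ticket: now note:Zoe, ticket:Heidi). State: note:Zoe, ticket:Heidi, lamp:Zoe
Event 6 (give ticket: Heidi -> Mallory). State: note:Zoe, ticket:Mallory, lamp:Zoe

Final state: note:Zoe, ticket:Mallory, lamp:Zoe
Zoe holds: lamp, note.

Answer: lamp, note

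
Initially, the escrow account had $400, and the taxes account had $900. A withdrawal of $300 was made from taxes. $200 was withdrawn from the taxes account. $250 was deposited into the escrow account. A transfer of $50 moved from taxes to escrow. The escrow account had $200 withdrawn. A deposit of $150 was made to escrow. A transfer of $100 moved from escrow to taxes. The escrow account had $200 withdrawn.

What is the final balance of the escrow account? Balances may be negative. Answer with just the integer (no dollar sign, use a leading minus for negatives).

Tracking account balances step by step:
Start: escrow=400, taxes=900
Event 1 (withdraw 300 from taxes): taxes: 900 - 300 = 600. Balances: escrow=400, taxes=600
Event 2 (withdraw 200 from taxes): taxes: 600 - 200 = 400. Balances: escrow=400, taxes=400
Event 3 (deposit 250 to escrow): escrow: 400 + 250 = 650. Balances: escrow=650, taxes=400
Event 4 (transfer 50 taxes -> escrow): taxes: 400 - 50 = 350, escrow: 650 + 50 = 700. Balances: escrow=700, taxes=350
Event 5 (withdraw 200 from escrow): escrow: 700 - 200 = 500. Balances: escrow=500, taxes=350
Event 6 (deposit 150 to escrow): escrow: 500 + 150 = 650. Balances: escrow=650, taxes=350
Event 7 (transfer 100 escrow -> taxes): escrow: 650 - 100 = 550, taxes: 350 + 100 = 450. Balances: escrow=550, taxes=450
Event 8 (withdraw 200 from escrow): escrow: 550 - 200 = 350. Balances: escrow=350, taxes=450

Final balance of escrow: 350

Answer: 350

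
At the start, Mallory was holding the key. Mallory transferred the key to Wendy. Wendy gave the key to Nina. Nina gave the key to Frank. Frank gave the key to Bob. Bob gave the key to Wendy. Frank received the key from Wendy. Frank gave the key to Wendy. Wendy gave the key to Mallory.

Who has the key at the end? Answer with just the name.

Tracking the key through each event:
Start: Mallory has the key.
After event 1: Wendy has the key.
After event 2: Nina has the key.
After event 3: Frank has the key.
After event 4: Bob has the key.
After event 5: Wendy has the key.
After event 6: Frank has the key.
After event 7: Wendy has the key.
After event 8: Mallory has the key.

Answer: Mallory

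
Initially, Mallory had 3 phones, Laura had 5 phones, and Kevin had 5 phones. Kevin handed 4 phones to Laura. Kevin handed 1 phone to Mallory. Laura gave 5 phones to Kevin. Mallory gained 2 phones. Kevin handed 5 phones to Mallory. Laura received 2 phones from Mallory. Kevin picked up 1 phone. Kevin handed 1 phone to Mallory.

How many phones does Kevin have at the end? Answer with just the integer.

Tracking counts step by step:
Start: Mallory=3, Laura=5, Kevin=5
Event 1 (Kevin -> Laura, 4): Kevin: 5 -> 1, Laura: 5 -> 9. State: Mallory=3, Laura=9, Kevin=1
Event 2 (Kevin -> Mallory, 1): Kevin: 1 -> 0, Mallory: 3 -> 4. State: Mallory=4, Laura=9, Kevin=0
Event 3 (Laura -> Kevin, 5): Laura: 9 -> 4, Kevin: 0 -> 5. State: Mallory=4, Laura=4, Kevin=5
Event 4 (Mallory +2): Mallory: 4 -> 6. State: Mallory=6, Laura=4, Kevin=5
Event 5 (Kevin -> Mallory, 5): Kevin: 5 -> 0, Mallory: 6 -> 11. State: Mallory=11, Laura=4, Kevin=0
Event 6 (Mallory -> Laura, 2): Mallory: 11 -> 9, Laura: 4 -> 6. State: Mallory=9, Laura=6, Kevin=0
Event 7 (Kevin +1): Kevin: 0 -> 1. State: Mallory=9, Laura=6, Kevin=1
Event 8 (Kevin -> Mallory, 1): Kevin: 1 -> 0, Mallory: 9 -> 10. State: Mallory=10, Laura=6, Kevin=0

Kevin's final count: 0

Answer: 0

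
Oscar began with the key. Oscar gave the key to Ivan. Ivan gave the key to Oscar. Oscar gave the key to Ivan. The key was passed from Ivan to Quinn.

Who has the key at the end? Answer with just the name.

Answer: Quinn

Derivation:
Tracking the key through each event:
Start: Oscar has the key.
After event 1: Ivan has the key.
After event 2: Oscar has the key.
After event 3: Ivan has the key.
After event 4: Quinn has the key.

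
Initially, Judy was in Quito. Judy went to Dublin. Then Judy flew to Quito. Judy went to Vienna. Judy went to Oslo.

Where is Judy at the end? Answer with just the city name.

Tracking Judy's location:
Start: Judy is in Quito.
After move 1: Quito -> Dublin. Judy is in Dublin.
After move 2: Dublin -> Quito. Judy is in Quito.
After move 3: Quito -> Vienna. Judy is in Vienna.
After move 4: Vienna -> Oslo. Judy is in Oslo.

Answer: Oslo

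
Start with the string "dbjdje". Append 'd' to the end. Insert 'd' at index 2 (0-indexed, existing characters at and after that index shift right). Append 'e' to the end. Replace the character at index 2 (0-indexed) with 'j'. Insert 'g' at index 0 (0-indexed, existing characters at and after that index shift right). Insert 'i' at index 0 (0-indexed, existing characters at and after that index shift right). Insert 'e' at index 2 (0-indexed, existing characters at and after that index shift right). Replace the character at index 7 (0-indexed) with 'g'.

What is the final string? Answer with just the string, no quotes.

Applying each edit step by step:
Start: "dbjdje"
Op 1 (append 'd'): "dbjdje" -> "dbjdjed"
Op 2 (insert 'd' at idx 2): "dbjdjed" -> "dbdjdjed"
Op 3 (append 'e'): "dbdjdjed" -> "dbdjdjede"
Op 4 (replace idx 2: 'd' -> 'j'): "dbdjdjede" -> "dbjjdjede"
Op 5 (insert 'g' at idx 0): "dbjjdjede" -> "gdbjjdjede"
Op 6 (insert 'i' at idx 0): "gdbjjdjede" -> "igdbjjdjede"
Op 7 (insert 'e' at idx 2): "igdbjjdjede" -> "igedbjjdjede"
Op 8 (replace idx 7: 'd' -> 'g'): "igedbjjdjede" -> "igedbjjgjede"

Answer: igedbjjgjede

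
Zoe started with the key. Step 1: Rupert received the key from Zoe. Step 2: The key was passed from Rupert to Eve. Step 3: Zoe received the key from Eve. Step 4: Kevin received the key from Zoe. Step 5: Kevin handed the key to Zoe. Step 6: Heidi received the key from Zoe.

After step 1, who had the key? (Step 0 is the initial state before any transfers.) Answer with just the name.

Tracking the key holder through step 1:
After step 0 (start): Zoe
After step 1: Rupert

At step 1, the holder is Rupert.

Answer: Rupert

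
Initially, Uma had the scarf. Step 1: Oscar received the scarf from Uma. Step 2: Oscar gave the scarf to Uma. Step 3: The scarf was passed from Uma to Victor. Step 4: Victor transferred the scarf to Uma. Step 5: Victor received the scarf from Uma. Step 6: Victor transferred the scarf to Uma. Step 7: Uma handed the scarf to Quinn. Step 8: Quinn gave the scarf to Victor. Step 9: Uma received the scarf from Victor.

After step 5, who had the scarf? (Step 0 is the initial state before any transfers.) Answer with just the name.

Tracking the scarf holder through step 5:
After step 0 (start): Uma
After step 1: Oscar
After step 2: Uma
After step 3: Victor
After step 4: Uma
After step 5: Victor

At step 5, the holder is Victor.

Answer: Victor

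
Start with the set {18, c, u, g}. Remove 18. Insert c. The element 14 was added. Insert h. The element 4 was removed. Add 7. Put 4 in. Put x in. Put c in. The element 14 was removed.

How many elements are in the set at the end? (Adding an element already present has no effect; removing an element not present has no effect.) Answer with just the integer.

Tracking the set through each operation:
Start: {18, c, g, u}
Event 1 (remove 18): removed. Set: {c, g, u}
Event 2 (add c): already present, no change. Set: {c, g, u}
Event 3 (add 14): added. Set: {14, c, g, u}
Event 4 (add h): added. Set: {14, c, g, h, u}
Event 5 (remove 4): not present, no change. Set: {14, c, g, h, u}
Event 6 (add 7): added. Set: {14, 7, c, g, h, u}
Event 7 (add 4): added. Set: {14, 4, 7, c, g, h, u}
Event 8 (add x): added. Set: {14, 4, 7, c, g, h, u, x}
Event 9 (add c): already present, no change. Set: {14, 4, 7, c, g, h, u, x}
Event 10 (remove 14): removed. Set: {4, 7, c, g, h, u, x}

Final set: {4, 7, c, g, h, u, x} (size 7)

Answer: 7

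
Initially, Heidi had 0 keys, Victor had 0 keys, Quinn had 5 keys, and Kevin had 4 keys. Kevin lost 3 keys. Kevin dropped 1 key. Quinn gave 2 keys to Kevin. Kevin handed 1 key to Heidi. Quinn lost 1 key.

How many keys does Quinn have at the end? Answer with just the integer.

Answer: 2

Derivation:
Tracking counts step by step:
Start: Heidi=0, Victor=0, Quinn=5, Kevin=4
Event 1 (Kevin -3): Kevin: 4 -> 1. State: Heidi=0, Victor=0, Quinn=5, Kevin=1
Event 2 (Kevin -1): Kevin: 1 -> 0. State: Heidi=0, Victor=0, Quinn=5, Kevin=0
Event 3 (Quinn -> Kevin, 2): Quinn: 5 -> 3, Kevin: 0 -> 2. State: Heidi=0, Victor=0, Quinn=3, Kevin=2
Event 4 (Kevin -> Heidi, 1): Kevin: 2 -> 1, Heidi: 0 -> 1. State: Heidi=1, Victor=0, Quinn=3, Kevin=1
Event 5 (Quinn -1): Quinn: 3 -> 2. State: Heidi=1, Victor=0, Quinn=2, Kevin=1

Quinn's final count: 2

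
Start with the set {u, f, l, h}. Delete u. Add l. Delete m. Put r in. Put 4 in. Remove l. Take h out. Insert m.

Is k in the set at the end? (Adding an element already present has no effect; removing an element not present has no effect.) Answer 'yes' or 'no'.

Tracking the set through each operation:
Start: {f, h, l, u}
Event 1 (remove u): removed. Set: {f, h, l}
Event 2 (add l): already present, no change. Set: {f, h, l}
Event 3 (remove m): not present, no change. Set: {f, h, l}
Event 4 (add r): added. Set: {f, h, l, r}
Event 5 (add 4): added. Set: {4, f, h, l, r}
Event 6 (remove l): removed. Set: {4, f, h, r}
Event 7 (remove h): removed. Set: {4, f, r}
Event 8 (add m): added. Set: {4, f, m, r}

Final set: {4, f, m, r} (size 4)
k is NOT in the final set.

Answer: no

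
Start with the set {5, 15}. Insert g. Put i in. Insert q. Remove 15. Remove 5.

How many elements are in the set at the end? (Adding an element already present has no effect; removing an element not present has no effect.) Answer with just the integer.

Answer: 3

Derivation:
Tracking the set through each operation:
Start: {15, 5}
Event 1 (add g): added. Set: {15, 5, g}
Event 2 (add i): added. Set: {15, 5, g, i}
Event 3 (add q): added. Set: {15, 5, g, i, q}
Event 4 (remove 15): removed. Set: {5, g, i, q}
Event 5 (remove 5): removed. Set: {g, i, q}

Final set: {g, i, q} (size 3)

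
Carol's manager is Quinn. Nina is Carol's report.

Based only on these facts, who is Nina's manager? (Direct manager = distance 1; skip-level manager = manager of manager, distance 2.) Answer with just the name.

Reconstructing the manager chain from the given facts:
  Quinn -> Carol -> Nina
(each arrow means 'manager of the next')
Positions in the chain (0 = top):
  position of Quinn: 0
  position of Carol: 1
  position of Nina: 2

Nina is at position 2; the manager is 1 step up the chain, i.e. position 1: Carol.

Answer: Carol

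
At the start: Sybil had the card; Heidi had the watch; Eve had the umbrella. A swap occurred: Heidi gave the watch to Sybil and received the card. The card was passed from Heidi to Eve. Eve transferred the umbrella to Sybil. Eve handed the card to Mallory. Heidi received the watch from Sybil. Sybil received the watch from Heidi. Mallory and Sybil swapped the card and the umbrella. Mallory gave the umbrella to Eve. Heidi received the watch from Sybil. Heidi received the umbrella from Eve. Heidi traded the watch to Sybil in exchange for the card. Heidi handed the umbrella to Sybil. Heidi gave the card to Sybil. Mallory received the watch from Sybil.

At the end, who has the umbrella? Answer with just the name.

Answer: Sybil

Derivation:
Tracking all object holders:
Start: card:Sybil, watch:Heidi, umbrella:Eve
Event 1 (swap watch<->card: now watch:Sybil, card:Heidi). State: card:Heidi, watch:Sybil, umbrella:Eve
Event 2 (give card: Heidi -> Eve). State: card:Eve, watch:Sybil, umbrella:Eve
Event 3 (give umbrella: Eve -> Sybil). State: card:Eve, watch:Sybil, umbrella:Sybil
Event 4 (give card: Eve -> Mallory). State: card:Mallory, watch:Sybil, umbrella:Sybil
Event 5 (give watch: Sybil -> Heidi). State: card:Mallory, watch:Heidi, umbrella:Sybil
Event 6 (give watch: Heidi -> Sybil). State: card:Mallory, watch:Sybil, umbrella:Sybil
Event 7 (swap card<->umbrella: now card:Sybil, umbrella:Mallory). State: card:Sybil, watch:Sybil, umbrella:Mallory
Event 8 (give umbrella: Mallory -> Eve). State: card:Sybil, watch:Sybil, umbrella:Eve
Event 9 (give watch: Sybil -> Heidi). State: card:Sybil, watch:Heidi, umbrella:Eve
Event 10 (give umbrella: Eve -> Heidi). State: card:Sybil, watch:Heidi, umbrella:Heidi
Event 11 (swap watch<->card: now watch:Sybil, card:Heidi). State: card:Heidi, watch:Sybil, umbrella:Heidi
Event 12 (give umbrella: Heidi -> Sybil). State: card:Heidi, watch:Sybil, umbrella:Sybil
Event 13 (give card: Heidi -> Sybil). State: card:Sybil, watch:Sybil, umbrella:Sybil
Event 14 (give watch: Sybil -> Mallory). State: card:Sybil, watch:Mallory, umbrella:Sybil

Final state: card:Sybil, watch:Mallory, umbrella:Sybil
The umbrella is held by Sybil.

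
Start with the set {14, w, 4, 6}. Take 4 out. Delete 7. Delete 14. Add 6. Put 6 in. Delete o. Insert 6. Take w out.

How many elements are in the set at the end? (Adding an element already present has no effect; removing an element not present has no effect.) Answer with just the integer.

Answer: 1

Derivation:
Tracking the set through each operation:
Start: {14, 4, 6, w}
Event 1 (remove 4): removed. Set: {14, 6, w}
Event 2 (remove 7): not present, no change. Set: {14, 6, w}
Event 3 (remove 14): removed. Set: {6, w}
Event 4 (add 6): already present, no change. Set: {6, w}
Event 5 (add 6): already present, no change. Set: {6, w}
Event 6 (remove o): not present, no change. Set: {6, w}
Event 7 (add 6): already present, no change. Set: {6, w}
Event 8 (remove w): removed. Set: {6}

Final set: {6} (size 1)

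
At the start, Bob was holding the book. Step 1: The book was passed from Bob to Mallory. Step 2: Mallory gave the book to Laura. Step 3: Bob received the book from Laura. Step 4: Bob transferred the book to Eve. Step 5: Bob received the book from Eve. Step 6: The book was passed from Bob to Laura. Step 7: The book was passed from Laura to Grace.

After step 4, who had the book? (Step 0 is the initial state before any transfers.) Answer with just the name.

Answer: Eve

Derivation:
Tracking the book holder through step 4:
After step 0 (start): Bob
After step 1: Mallory
After step 2: Laura
After step 3: Bob
After step 4: Eve

At step 4, the holder is Eve.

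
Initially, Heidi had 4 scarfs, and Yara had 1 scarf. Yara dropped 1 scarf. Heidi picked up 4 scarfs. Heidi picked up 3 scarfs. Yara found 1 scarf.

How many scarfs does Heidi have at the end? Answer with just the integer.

Tracking counts step by step:
Start: Heidi=4, Yara=1
Event 1 (Yara -1): Yara: 1 -> 0. State: Heidi=4, Yara=0
Event 2 (Heidi +4): Heidi: 4 -> 8. State: Heidi=8, Yara=0
Event 3 (Heidi +3): Heidi: 8 -> 11. State: Heidi=11, Yara=0
Event 4 (Yara +1): Yara: 0 -> 1. State: Heidi=11, Yara=1

Heidi's final count: 11

Answer: 11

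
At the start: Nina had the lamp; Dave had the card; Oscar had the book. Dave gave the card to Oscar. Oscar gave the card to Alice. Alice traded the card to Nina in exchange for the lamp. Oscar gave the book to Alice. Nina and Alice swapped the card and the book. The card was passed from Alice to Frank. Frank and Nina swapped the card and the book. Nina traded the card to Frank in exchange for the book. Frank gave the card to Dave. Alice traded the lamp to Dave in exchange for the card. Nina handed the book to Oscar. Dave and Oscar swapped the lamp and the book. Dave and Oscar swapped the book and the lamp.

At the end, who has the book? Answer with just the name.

Tracking all object holders:
Start: lamp:Nina, card:Dave, book:Oscar
Event 1 (give card: Dave -> Oscar). State: lamp:Nina, card:Oscar, book:Oscar
Event 2 (give card: Oscar -> Alice). State: lamp:Nina, card:Alice, book:Oscar
Event 3 (swap card<->lamp: now card:Nina, lamp:Alice). State: lamp:Alice, card:Nina, book:Oscar
Event 4 (give book: Oscar -> Alice). State: lamp:Alice, card:Nina, book:Alice
Event 5 (swap card<->book: now card:Alice, book:Nina). State: lamp:Alice, card:Alice, book:Nina
Event 6 (give card: Alice -> Frank). State: lamp:Alice, card:Frank, book:Nina
Event 7 (swap card<->book: now card:Nina, book:Frank). State: lamp:Alice, card:Nina, book:Frank
Event 8 (swap card<->book: now card:Frank, book:Nina). State: lamp:Alice, card:Frank, book:Nina
Event 9 (give card: Frank -> Dave). State: lamp:Alice, card:Dave, book:Nina
Event 10 (swap lamp<->card: now lamp:Dave, card:Alice). State: lamp:Dave, card:Alice, book:Nina
Event 11 (give book: Nina -> Oscar). State: lamp:Dave, card:Alice, book:Oscar
Event 12 (swap lamp<->book: now lamp:Oscar, book:Dave). State: lamp:Oscar, card:Alice, book:Dave
Event 13 (swap book<->lamp: now book:Oscar, lamp:Dave). State: lamp:Dave, card:Alice, book:Oscar

Final state: lamp:Dave, card:Alice, book:Oscar
The book is held by Oscar.

Answer: Oscar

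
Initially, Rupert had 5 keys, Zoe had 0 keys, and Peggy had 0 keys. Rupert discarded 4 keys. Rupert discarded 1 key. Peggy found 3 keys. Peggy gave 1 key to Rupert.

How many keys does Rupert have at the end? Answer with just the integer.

Tracking counts step by step:
Start: Rupert=5, Zoe=0, Peggy=0
Event 1 (Rupert -4): Rupert: 5 -> 1. State: Rupert=1, Zoe=0, Peggy=0
Event 2 (Rupert -1): Rupert: 1 -> 0. State: Rupert=0, Zoe=0, Peggy=0
Event 3 (Peggy +3): Peggy: 0 -> 3. State: Rupert=0, Zoe=0, Peggy=3
Event 4 (Peggy -> Rupert, 1): Peggy: 3 -> 2, Rupert: 0 -> 1. State: Rupert=1, Zoe=0, Peggy=2

Rupert's final count: 1

Answer: 1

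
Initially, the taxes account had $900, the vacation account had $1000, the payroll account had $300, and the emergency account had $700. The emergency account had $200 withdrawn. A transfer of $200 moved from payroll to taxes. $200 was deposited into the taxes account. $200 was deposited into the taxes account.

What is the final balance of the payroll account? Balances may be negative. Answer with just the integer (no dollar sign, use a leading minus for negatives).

Tracking account balances step by step:
Start: taxes=900, vacation=1000, payroll=300, emergency=700
Event 1 (withdraw 200 from emergency): emergency: 700 - 200 = 500. Balances: taxes=900, vacation=1000, payroll=300, emergency=500
Event 2 (transfer 200 payroll -> taxes): payroll: 300 - 200 = 100, taxes: 900 + 200 = 1100. Balances: taxes=1100, vacation=1000, payroll=100, emergency=500
Event 3 (deposit 200 to taxes): taxes: 1100 + 200 = 1300. Balances: taxes=1300, vacation=1000, payroll=100, emergency=500
Event 4 (deposit 200 to taxes): taxes: 1300 + 200 = 1500. Balances: taxes=1500, vacation=1000, payroll=100, emergency=500

Final balance of payroll: 100

Answer: 100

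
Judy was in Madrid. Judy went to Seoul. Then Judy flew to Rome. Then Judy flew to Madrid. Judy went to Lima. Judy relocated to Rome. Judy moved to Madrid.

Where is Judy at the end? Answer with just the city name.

Answer: Madrid

Derivation:
Tracking Judy's location:
Start: Judy is in Madrid.
After move 1: Madrid -> Seoul. Judy is in Seoul.
After move 2: Seoul -> Rome. Judy is in Rome.
After move 3: Rome -> Madrid. Judy is in Madrid.
After move 4: Madrid -> Lima. Judy is in Lima.
After move 5: Lima -> Rome. Judy is in Rome.
After move 6: Rome -> Madrid. Judy is in Madrid.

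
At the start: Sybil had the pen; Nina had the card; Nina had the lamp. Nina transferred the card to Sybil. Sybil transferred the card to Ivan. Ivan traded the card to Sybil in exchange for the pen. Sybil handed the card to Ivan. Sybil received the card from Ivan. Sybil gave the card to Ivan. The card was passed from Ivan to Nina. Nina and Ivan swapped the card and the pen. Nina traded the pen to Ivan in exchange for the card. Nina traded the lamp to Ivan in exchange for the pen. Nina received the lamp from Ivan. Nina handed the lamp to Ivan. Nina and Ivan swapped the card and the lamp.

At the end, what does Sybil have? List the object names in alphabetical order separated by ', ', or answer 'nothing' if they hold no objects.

Answer: nothing

Derivation:
Tracking all object holders:
Start: pen:Sybil, card:Nina, lamp:Nina
Event 1 (give card: Nina -> Sybil). State: pen:Sybil, card:Sybil, lamp:Nina
Event 2 (give card: Sybil -> Ivan). State: pen:Sybil, card:Ivan, lamp:Nina
Event 3 (swap card<->pen: now card:Sybil, pen:Ivan). State: pen:Ivan, card:Sybil, lamp:Nina
Event 4 (give card: Sybil -> Ivan). State: pen:Ivan, card:Ivan, lamp:Nina
Event 5 (give card: Ivan -> Sybil). State: pen:Ivan, card:Sybil, lamp:Nina
Event 6 (give card: Sybil -> Ivan). State: pen:Ivan, card:Ivan, lamp:Nina
Event 7 (give card: Ivan -> Nina). State: pen:Ivan, card:Nina, lamp:Nina
Event 8 (swap card<->pen: now card:Ivan, pen:Nina). State: pen:Nina, card:Ivan, lamp:Nina
Event 9 (swap pen<->card: now pen:Ivan, card:Nina). State: pen:Ivan, card:Nina, lamp:Nina
Event 10 (swap lamp<->pen: now lamp:Ivan, pen:Nina). State: pen:Nina, card:Nina, lamp:Ivan
Event 11 (give lamp: Ivan -> Nina). State: pen:Nina, card:Nina, lamp:Nina
Event 12 (give lamp: Nina -> Ivan). State: pen:Nina, card:Nina, lamp:Ivan
Event 13 (swap card<->lamp: now card:Ivan, lamp:Nina). State: pen:Nina, card:Ivan, lamp:Nina

Final state: pen:Nina, card:Ivan, lamp:Nina
Sybil holds: (nothing).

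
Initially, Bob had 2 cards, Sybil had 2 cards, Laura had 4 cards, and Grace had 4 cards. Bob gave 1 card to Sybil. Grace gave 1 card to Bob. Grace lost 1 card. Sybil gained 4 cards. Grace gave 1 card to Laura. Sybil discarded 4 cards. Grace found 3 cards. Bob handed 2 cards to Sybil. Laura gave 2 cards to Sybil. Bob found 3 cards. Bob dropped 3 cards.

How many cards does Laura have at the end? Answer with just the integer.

Tracking counts step by step:
Start: Bob=2, Sybil=2, Laura=4, Grace=4
Event 1 (Bob -> Sybil, 1): Bob: 2 -> 1, Sybil: 2 -> 3. State: Bob=1, Sybil=3, Laura=4, Grace=4
Event 2 (Grace -> Bob, 1): Grace: 4 -> 3, Bob: 1 -> 2. State: Bob=2, Sybil=3, Laura=4, Grace=3
Event 3 (Grace -1): Grace: 3 -> 2. State: Bob=2, Sybil=3, Laura=4, Grace=2
Event 4 (Sybil +4): Sybil: 3 -> 7. State: Bob=2, Sybil=7, Laura=4, Grace=2
Event 5 (Grace -> Laura, 1): Grace: 2 -> 1, Laura: 4 -> 5. State: Bob=2, Sybil=7, Laura=5, Grace=1
Event 6 (Sybil -4): Sybil: 7 -> 3. State: Bob=2, Sybil=3, Laura=5, Grace=1
Event 7 (Grace +3): Grace: 1 -> 4. State: Bob=2, Sybil=3, Laura=5, Grace=4
Event 8 (Bob -> Sybil, 2): Bob: 2 -> 0, Sybil: 3 -> 5. State: Bob=0, Sybil=5, Laura=5, Grace=4
Event 9 (Laura -> Sybil, 2): Laura: 5 -> 3, Sybil: 5 -> 7. State: Bob=0, Sybil=7, Laura=3, Grace=4
Event 10 (Bob +3): Bob: 0 -> 3. State: Bob=3, Sybil=7, Laura=3, Grace=4
Event 11 (Bob -3): Bob: 3 -> 0. State: Bob=0, Sybil=7, Laura=3, Grace=4

Laura's final count: 3

Answer: 3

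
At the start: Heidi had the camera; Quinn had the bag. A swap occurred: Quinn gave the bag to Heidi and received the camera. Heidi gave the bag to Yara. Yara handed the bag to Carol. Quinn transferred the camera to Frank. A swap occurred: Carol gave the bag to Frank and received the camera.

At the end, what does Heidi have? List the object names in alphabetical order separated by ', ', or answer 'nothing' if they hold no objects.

Answer: nothing

Derivation:
Tracking all object holders:
Start: camera:Heidi, bag:Quinn
Event 1 (swap bag<->camera: now bag:Heidi, camera:Quinn). State: camera:Quinn, bag:Heidi
Event 2 (give bag: Heidi -> Yara). State: camera:Quinn, bag:Yara
Event 3 (give bag: Yara -> Carol). State: camera:Quinn, bag:Carol
Event 4 (give camera: Quinn -> Frank). State: camera:Frank, bag:Carol
Event 5 (swap bag<->camera: now bag:Frank, camera:Carol). State: camera:Carol, bag:Frank

Final state: camera:Carol, bag:Frank
Heidi holds: (nothing).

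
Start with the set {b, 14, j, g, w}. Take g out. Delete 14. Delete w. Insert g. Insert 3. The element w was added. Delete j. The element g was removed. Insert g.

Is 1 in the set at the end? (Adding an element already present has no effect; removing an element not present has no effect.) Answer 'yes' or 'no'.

Tracking the set through each operation:
Start: {14, b, g, j, w}
Event 1 (remove g): removed. Set: {14, b, j, w}
Event 2 (remove 14): removed. Set: {b, j, w}
Event 3 (remove w): removed. Set: {b, j}
Event 4 (add g): added. Set: {b, g, j}
Event 5 (add 3): added. Set: {3, b, g, j}
Event 6 (add w): added. Set: {3, b, g, j, w}
Event 7 (remove j): removed. Set: {3, b, g, w}
Event 8 (remove g): removed. Set: {3, b, w}
Event 9 (add g): added. Set: {3, b, g, w}

Final set: {3, b, g, w} (size 4)
1 is NOT in the final set.

Answer: no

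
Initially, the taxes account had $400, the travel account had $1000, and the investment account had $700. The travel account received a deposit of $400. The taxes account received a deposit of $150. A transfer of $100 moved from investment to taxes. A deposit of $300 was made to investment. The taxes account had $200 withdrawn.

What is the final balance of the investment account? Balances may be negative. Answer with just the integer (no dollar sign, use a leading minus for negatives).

Answer: 900

Derivation:
Tracking account balances step by step:
Start: taxes=400, travel=1000, investment=700
Event 1 (deposit 400 to travel): travel: 1000 + 400 = 1400. Balances: taxes=400, travel=1400, investment=700
Event 2 (deposit 150 to taxes): taxes: 400 + 150 = 550. Balances: taxes=550, travel=1400, investment=700
Event 3 (transfer 100 investment -> taxes): investment: 700 - 100 = 600, taxes: 550 + 100 = 650. Balances: taxes=650, travel=1400, investment=600
Event 4 (deposit 300 to investment): investment: 600 + 300 = 900. Balances: taxes=650, travel=1400, investment=900
Event 5 (withdraw 200 from taxes): taxes: 650 - 200 = 450. Balances: taxes=450, travel=1400, investment=900

Final balance of investment: 900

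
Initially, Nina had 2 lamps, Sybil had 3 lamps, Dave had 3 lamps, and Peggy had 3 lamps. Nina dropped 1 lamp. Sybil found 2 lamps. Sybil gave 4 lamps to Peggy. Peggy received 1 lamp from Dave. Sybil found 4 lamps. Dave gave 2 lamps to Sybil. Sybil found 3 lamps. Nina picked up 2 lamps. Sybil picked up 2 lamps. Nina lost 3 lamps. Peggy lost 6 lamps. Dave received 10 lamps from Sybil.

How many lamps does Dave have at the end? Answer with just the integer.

Tracking counts step by step:
Start: Nina=2, Sybil=3, Dave=3, Peggy=3
Event 1 (Nina -1): Nina: 2 -> 1. State: Nina=1, Sybil=3, Dave=3, Peggy=3
Event 2 (Sybil +2): Sybil: 3 -> 5. State: Nina=1, Sybil=5, Dave=3, Peggy=3
Event 3 (Sybil -> Peggy, 4): Sybil: 5 -> 1, Peggy: 3 -> 7. State: Nina=1, Sybil=1, Dave=3, Peggy=7
Event 4 (Dave -> Peggy, 1): Dave: 3 -> 2, Peggy: 7 -> 8. State: Nina=1, Sybil=1, Dave=2, Peggy=8
Event 5 (Sybil +4): Sybil: 1 -> 5. State: Nina=1, Sybil=5, Dave=2, Peggy=8
Event 6 (Dave -> Sybil, 2): Dave: 2 -> 0, Sybil: 5 -> 7. State: Nina=1, Sybil=7, Dave=0, Peggy=8
Event 7 (Sybil +3): Sybil: 7 -> 10. State: Nina=1, Sybil=10, Dave=0, Peggy=8
Event 8 (Nina +2): Nina: 1 -> 3. State: Nina=3, Sybil=10, Dave=0, Peggy=8
Event 9 (Sybil +2): Sybil: 10 -> 12. State: Nina=3, Sybil=12, Dave=0, Peggy=8
Event 10 (Nina -3): Nina: 3 -> 0. State: Nina=0, Sybil=12, Dave=0, Peggy=8
Event 11 (Peggy -6): Peggy: 8 -> 2. State: Nina=0, Sybil=12, Dave=0, Peggy=2
Event 12 (Sybil -> Dave, 10): Sybil: 12 -> 2, Dave: 0 -> 10. State: Nina=0, Sybil=2, Dave=10, Peggy=2

Dave's final count: 10

Answer: 10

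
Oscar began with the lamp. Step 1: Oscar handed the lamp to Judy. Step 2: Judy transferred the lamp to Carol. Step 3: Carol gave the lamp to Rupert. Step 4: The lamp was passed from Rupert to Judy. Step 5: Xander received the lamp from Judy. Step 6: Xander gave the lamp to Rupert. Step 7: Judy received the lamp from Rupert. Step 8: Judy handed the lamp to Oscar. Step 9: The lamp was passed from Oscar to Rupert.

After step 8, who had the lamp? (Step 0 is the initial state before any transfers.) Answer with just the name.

Tracking the lamp holder through step 8:
After step 0 (start): Oscar
After step 1: Judy
After step 2: Carol
After step 3: Rupert
After step 4: Judy
After step 5: Xander
After step 6: Rupert
After step 7: Judy
After step 8: Oscar

At step 8, the holder is Oscar.

Answer: Oscar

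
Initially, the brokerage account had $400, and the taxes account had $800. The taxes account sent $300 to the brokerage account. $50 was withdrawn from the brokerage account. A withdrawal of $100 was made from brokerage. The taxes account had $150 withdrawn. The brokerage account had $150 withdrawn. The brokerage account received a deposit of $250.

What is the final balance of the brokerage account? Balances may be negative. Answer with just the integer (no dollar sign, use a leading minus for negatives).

Tracking account balances step by step:
Start: brokerage=400, taxes=800
Event 1 (transfer 300 taxes -> brokerage): taxes: 800 - 300 = 500, brokerage: 400 + 300 = 700. Balances: brokerage=700, taxes=500
Event 2 (withdraw 50 from brokerage): brokerage: 700 - 50 = 650. Balances: brokerage=650, taxes=500
Event 3 (withdraw 100 from brokerage): brokerage: 650 - 100 = 550. Balances: brokerage=550, taxes=500
Event 4 (withdraw 150 from taxes): taxes: 500 - 150 = 350. Balances: brokerage=550, taxes=350
Event 5 (withdraw 150 from brokerage): brokerage: 550 - 150 = 400. Balances: brokerage=400, taxes=350
Event 6 (deposit 250 to brokerage): brokerage: 400 + 250 = 650. Balances: brokerage=650, taxes=350

Final balance of brokerage: 650

Answer: 650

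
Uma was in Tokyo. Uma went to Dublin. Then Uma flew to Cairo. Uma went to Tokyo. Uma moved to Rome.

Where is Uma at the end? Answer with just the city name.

Answer: Rome

Derivation:
Tracking Uma's location:
Start: Uma is in Tokyo.
After move 1: Tokyo -> Dublin. Uma is in Dublin.
After move 2: Dublin -> Cairo. Uma is in Cairo.
After move 3: Cairo -> Tokyo. Uma is in Tokyo.
After move 4: Tokyo -> Rome. Uma is in Rome.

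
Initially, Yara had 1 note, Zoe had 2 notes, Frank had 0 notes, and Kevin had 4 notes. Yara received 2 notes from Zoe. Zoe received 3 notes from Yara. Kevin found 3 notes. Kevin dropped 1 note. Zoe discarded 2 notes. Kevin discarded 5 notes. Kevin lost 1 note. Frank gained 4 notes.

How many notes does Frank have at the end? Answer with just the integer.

Tracking counts step by step:
Start: Yara=1, Zoe=2, Frank=0, Kevin=4
Event 1 (Zoe -> Yara, 2): Zoe: 2 -> 0, Yara: 1 -> 3. State: Yara=3, Zoe=0, Frank=0, Kevin=4
Event 2 (Yara -> Zoe, 3): Yara: 3 -> 0, Zoe: 0 -> 3. State: Yara=0, Zoe=3, Frank=0, Kevin=4
Event 3 (Kevin +3): Kevin: 4 -> 7. State: Yara=0, Zoe=3, Frank=0, Kevin=7
Event 4 (Kevin -1): Kevin: 7 -> 6. State: Yara=0, Zoe=3, Frank=0, Kevin=6
Event 5 (Zoe -2): Zoe: 3 -> 1. State: Yara=0, Zoe=1, Frank=0, Kevin=6
Event 6 (Kevin -5): Kevin: 6 -> 1. State: Yara=0, Zoe=1, Frank=0, Kevin=1
Event 7 (Kevin -1): Kevin: 1 -> 0. State: Yara=0, Zoe=1, Frank=0, Kevin=0
Event 8 (Frank +4): Frank: 0 -> 4. State: Yara=0, Zoe=1, Frank=4, Kevin=0

Frank's final count: 4

Answer: 4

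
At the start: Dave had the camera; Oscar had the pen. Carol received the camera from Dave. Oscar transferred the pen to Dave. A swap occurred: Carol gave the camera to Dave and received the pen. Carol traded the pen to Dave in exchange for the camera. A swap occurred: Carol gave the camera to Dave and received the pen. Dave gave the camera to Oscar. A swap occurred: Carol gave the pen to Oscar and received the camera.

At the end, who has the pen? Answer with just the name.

Tracking all object holders:
Start: camera:Dave, pen:Oscar
Event 1 (give camera: Dave -> Carol). State: camera:Carol, pen:Oscar
Event 2 (give pen: Oscar -> Dave). State: camera:Carol, pen:Dave
Event 3 (swap camera<->pen: now camera:Dave, pen:Carol). State: camera:Dave, pen:Carol
Event 4 (swap pen<->camera: now pen:Dave, camera:Carol). State: camera:Carol, pen:Dave
Event 5 (swap camera<->pen: now camera:Dave, pen:Carol). State: camera:Dave, pen:Carol
Event 6 (give camera: Dave -> Oscar). State: camera:Oscar, pen:Carol
Event 7 (swap pen<->camera: now pen:Oscar, camera:Carol). State: camera:Carol, pen:Oscar

Final state: camera:Carol, pen:Oscar
The pen is held by Oscar.

Answer: Oscar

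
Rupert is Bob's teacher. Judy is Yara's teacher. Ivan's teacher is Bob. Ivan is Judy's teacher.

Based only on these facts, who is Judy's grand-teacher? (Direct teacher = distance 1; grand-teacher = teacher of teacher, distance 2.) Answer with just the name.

Reconstructing the teacher chain from the given facts:
  Rupert -> Bob -> Ivan -> Judy -> Yara
(each arrow means 'teacher of the next')
Positions in the chain (0 = top):
  position of Rupert: 0
  position of Bob: 1
  position of Ivan: 2
  position of Judy: 3
  position of Yara: 4

Judy is at position 3; the grand-teacher is 2 steps up the chain, i.e. position 1: Bob.

Answer: Bob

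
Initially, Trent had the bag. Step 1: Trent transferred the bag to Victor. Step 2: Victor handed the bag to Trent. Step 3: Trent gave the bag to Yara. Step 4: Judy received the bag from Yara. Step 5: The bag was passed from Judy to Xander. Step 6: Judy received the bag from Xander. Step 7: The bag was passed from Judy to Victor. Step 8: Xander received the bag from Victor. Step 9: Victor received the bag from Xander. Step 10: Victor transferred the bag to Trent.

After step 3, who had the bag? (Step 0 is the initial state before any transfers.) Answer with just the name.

Tracking the bag holder through step 3:
After step 0 (start): Trent
After step 1: Victor
After step 2: Trent
After step 3: Yara

At step 3, the holder is Yara.

Answer: Yara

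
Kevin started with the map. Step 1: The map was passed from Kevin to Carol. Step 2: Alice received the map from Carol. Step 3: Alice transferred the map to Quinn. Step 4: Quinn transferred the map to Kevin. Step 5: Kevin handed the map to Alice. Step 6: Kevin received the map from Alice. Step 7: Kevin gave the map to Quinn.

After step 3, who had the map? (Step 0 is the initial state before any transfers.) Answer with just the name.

Tracking the map holder through step 3:
After step 0 (start): Kevin
After step 1: Carol
After step 2: Alice
After step 3: Quinn

At step 3, the holder is Quinn.

Answer: Quinn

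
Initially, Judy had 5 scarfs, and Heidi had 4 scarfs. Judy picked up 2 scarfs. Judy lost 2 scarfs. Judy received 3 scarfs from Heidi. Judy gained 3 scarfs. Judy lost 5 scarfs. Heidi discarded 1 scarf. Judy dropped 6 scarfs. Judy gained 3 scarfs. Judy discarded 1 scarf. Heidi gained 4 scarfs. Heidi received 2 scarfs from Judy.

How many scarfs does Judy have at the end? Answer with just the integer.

Answer: 0

Derivation:
Tracking counts step by step:
Start: Judy=5, Heidi=4
Event 1 (Judy +2): Judy: 5 -> 7. State: Judy=7, Heidi=4
Event 2 (Judy -2): Judy: 7 -> 5. State: Judy=5, Heidi=4
Event 3 (Heidi -> Judy, 3): Heidi: 4 -> 1, Judy: 5 -> 8. State: Judy=8, Heidi=1
Event 4 (Judy +3): Judy: 8 -> 11. State: Judy=11, Heidi=1
Event 5 (Judy -5): Judy: 11 -> 6. State: Judy=6, Heidi=1
Event 6 (Heidi -1): Heidi: 1 -> 0. State: Judy=6, Heidi=0
Event 7 (Judy -6): Judy: 6 -> 0. State: Judy=0, Heidi=0
Event 8 (Judy +3): Judy: 0 -> 3. State: Judy=3, Heidi=0
Event 9 (Judy -1): Judy: 3 -> 2. State: Judy=2, Heidi=0
Event 10 (Heidi +4): Heidi: 0 -> 4. State: Judy=2, Heidi=4
Event 11 (Judy -> Heidi, 2): Judy: 2 -> 0, Heidi: 4 -> 6. State: Judy=0, Heidi=6

Judy's final count: 0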